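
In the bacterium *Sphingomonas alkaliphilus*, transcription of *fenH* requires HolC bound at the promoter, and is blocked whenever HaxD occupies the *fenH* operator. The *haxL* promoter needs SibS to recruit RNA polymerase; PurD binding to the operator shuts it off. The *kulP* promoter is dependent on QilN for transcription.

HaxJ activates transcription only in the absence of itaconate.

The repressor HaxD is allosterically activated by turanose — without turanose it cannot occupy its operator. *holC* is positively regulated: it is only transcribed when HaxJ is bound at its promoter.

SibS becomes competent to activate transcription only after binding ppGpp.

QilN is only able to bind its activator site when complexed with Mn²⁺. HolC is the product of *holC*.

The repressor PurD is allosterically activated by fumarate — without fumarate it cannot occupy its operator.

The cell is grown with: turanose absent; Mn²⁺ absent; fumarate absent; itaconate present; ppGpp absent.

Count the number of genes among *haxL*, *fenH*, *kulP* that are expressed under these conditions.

0

ppGpp is absent, so SibS is inactive.
Fumarate is absent, so PurD is inactive.
Required activator SibS is absent, so *haxL* is not transcribed.
→ *haxL* is OFF.
Itaconate is present, so HaxJ is inactive.
Required activator HaxJ is absent, so *holC* is not transcribed.
So HolC is not produced.
Turanose is absent, so HaxD is inactive.
Required activator HolC is absent, so *fenH* is not transcribed.
→ *fenH* is OFF.
Mn²⁺ is absent, so QilN is inactive.
Required activator QilN is absent, so *kulP* is not transcribed.
→ *kulP* is OFF.
0 of the 3 genes are transcribed.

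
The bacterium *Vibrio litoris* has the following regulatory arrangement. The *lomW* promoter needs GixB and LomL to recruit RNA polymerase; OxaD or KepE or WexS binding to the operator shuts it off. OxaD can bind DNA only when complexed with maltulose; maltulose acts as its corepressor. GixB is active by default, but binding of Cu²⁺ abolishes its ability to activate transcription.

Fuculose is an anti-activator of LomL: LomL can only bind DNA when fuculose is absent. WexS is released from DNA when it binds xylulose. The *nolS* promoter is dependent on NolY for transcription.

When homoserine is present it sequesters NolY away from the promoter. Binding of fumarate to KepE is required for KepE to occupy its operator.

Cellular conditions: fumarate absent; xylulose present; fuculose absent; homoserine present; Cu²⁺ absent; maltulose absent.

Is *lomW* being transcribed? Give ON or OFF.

Cu²⁺ is absent, so GixB is active.
Maltulose is absent, so OxaD is inactive.
Fumarate is absent, so KepE is inactive.
Fuculose is absent, so LomL is active.
Xylulose is present, so WexS is inactive.
No repressor is bound and GixB and LomL are active, so *lomW* is transcribed.

ON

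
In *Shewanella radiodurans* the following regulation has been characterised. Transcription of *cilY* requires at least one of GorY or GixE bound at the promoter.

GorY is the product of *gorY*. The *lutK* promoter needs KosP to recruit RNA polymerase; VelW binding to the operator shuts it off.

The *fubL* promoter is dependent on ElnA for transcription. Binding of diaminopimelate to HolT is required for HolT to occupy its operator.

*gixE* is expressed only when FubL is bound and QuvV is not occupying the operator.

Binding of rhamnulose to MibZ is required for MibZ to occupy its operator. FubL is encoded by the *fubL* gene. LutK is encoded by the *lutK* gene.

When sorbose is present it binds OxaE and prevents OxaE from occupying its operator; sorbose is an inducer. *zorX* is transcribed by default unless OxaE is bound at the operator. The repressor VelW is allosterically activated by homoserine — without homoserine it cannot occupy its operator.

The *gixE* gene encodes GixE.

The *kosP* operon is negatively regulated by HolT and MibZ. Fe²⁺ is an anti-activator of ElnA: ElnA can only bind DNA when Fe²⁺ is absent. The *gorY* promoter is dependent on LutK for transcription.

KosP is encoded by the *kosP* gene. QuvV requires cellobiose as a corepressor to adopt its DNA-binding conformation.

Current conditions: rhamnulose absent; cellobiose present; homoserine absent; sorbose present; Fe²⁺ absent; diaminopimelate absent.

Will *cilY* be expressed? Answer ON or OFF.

Diaminopimelate is absent, so HolT is inactive.
Rhamnulose is absent, so MibZ is inactive.
With no repressor bound, *kosP* is transcribed.
So KosP is produced and active.
Homoserine is absent, so VelW is inactive.
No repressor is bound and KosP is active, so *lutK* is transcribed.
So LutK is produced and active.
No repressor is bound and LutK is active, so *gorY* is transcribed.
So GorY is produced and active.
Cellobiose is present, so QuvV is active.
Fe²⁺ is absent, so ElnA is active.
No repressor is bound and ElnA is active, so *fubL* is transcribed.
So FubL is produced and active.
With repressor QuvV bound, *gixE* is not transcribed.
So GixE is not produced.
Activator GorY is present, so *cilY* is transcribed.

ON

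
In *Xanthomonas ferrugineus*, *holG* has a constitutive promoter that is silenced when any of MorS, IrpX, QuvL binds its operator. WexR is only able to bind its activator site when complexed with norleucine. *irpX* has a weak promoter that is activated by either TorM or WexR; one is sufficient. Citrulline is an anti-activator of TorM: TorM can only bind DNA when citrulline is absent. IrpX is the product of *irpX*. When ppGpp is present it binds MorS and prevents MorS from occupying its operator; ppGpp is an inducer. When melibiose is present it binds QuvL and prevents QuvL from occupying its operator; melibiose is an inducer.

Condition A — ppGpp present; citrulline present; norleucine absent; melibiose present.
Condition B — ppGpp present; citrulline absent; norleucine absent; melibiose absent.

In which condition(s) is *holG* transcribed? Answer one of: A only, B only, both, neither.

A only

Condition A:
ppGpp is present, so MorS is inactive.
Citrulline is present, so TorM is inactive.
Norleucine is absent, so WexR is inactive.
No activator is available at the *irpX* promoter, so *irpX* is not transcribed.
So IrpX is not produced.
Melibiose is present, so QuvL is inactive.
With no repressor bound, *holG* is transcribed.
→ *holG* is ON in A.
Condition B:
ppGpp is present, so MorS is inactive.
Citrulline is absent, so TorM is active.
Norleucine is absent, so WexR is inactive.
Activator TorM is present, so *irpX* is transcribed.
So IrpX is produced and active.
Melibiose is absent, so QuvL is active.
With repressor IrpX bound, *holG* is not transcribed.
→ *holG* is OFF in B.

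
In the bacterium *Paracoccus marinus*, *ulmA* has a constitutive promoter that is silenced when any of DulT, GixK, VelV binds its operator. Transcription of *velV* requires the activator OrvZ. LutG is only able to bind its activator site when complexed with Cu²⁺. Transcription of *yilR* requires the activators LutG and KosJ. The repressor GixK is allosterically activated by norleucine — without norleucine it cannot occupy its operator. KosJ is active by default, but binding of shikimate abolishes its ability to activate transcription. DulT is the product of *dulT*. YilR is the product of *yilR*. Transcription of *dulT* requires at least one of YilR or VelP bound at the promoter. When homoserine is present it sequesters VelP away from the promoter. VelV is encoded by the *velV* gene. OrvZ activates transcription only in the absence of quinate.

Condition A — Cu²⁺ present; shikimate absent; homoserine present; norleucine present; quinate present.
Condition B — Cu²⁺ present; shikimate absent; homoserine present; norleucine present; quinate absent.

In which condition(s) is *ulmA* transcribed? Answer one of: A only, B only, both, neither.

neither

Condition A:
Cu²⁺ is present, so LutG is active.
Shikimate is absent, so KosJ is active.
No repressor is bound and LutG and KosJ are active, so *yilR* is transcribed.
So YilR is produced and active.
Homoserine is present, so VelP is inactive.
Activator YilR is present, so *dulT* is transcribed.
So DulT is produced and active.
Norleucine is present, so GixK is active.
Quinate is present, so OrvZ is inactive.
Required activator OrvZ is absent, so *velV* is not transcribed.
So VelV is not produced.
With repressor DulT bound, *ulmA* is not transcribed.
→ *ulmA* is OFF in A.
Condition B:
Cu²⁺ is present, so LutG is active.
Shikimate is absent, so KosJ is active.
No repressor is bound and LutG and KosJ are active, so *yilR* is transcribed.
So YilR is produced and active.
Homoserine is present, so VelP is inactive.
Activator YilR is present, so *dulT* is transcribed.
So DulT is produced and active.
Norleucine is present, so GixK is active.
Quinate is absent, so OrvZ is active.
No repressor is bound and OrvZ is active, so *velV* is transcribed.
So VelV is produced and active.
With repressor DulT bound, *ulmA* is not transcribed.
→ *ulmA* is OFF in B.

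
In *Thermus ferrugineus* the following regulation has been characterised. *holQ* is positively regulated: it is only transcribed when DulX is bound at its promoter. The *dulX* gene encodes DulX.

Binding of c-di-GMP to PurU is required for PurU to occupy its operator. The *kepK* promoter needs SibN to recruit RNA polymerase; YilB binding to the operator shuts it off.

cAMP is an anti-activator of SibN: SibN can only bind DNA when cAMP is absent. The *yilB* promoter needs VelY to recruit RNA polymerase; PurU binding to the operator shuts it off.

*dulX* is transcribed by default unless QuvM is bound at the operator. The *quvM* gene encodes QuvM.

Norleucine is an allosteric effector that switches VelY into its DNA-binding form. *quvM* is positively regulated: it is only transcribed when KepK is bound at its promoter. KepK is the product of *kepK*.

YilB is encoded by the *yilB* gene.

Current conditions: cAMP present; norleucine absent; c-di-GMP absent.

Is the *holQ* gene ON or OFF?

ON

c-di-GMP is absent, so PurU is inactive.
Norleucine is absent, so VelY is inactive.
Required activator VelY is absent, so *yilB* is not transcribed.
So YilB is not produced.
cAMP is present, so SibN is inactive.
Required activator SibN is absent, so *kepK* is not transcribed.
So KepK is not produced.
Required activator KepK is absent, so *quvM* is not transcribed.
So QuvM is not produced.
With no repressor bound, *dulX* is transcribed.
So DulX is produced and active.
No repressor is bound and DulX is active, so *holQ* is transcribed.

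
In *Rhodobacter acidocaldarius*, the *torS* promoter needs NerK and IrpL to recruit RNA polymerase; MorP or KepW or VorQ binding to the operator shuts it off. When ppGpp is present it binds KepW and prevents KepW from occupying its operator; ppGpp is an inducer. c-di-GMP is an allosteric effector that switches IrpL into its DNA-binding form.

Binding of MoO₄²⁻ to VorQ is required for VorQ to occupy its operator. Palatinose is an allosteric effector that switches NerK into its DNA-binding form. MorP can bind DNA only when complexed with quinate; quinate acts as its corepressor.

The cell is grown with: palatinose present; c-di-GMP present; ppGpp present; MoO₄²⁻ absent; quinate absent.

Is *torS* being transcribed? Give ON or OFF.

Quinate is absent, so MorP is inactive.
Palatinose is present, so NerK is active.
ppGpp is present, so KepW is inactive.
c-di-GMP is present, so IrpL is active.
MoO₄²⁻ is absent, so VorQ is inactive.
No repressor is bound and NerK and IrpL are active, so *torS* is transcribed.

ON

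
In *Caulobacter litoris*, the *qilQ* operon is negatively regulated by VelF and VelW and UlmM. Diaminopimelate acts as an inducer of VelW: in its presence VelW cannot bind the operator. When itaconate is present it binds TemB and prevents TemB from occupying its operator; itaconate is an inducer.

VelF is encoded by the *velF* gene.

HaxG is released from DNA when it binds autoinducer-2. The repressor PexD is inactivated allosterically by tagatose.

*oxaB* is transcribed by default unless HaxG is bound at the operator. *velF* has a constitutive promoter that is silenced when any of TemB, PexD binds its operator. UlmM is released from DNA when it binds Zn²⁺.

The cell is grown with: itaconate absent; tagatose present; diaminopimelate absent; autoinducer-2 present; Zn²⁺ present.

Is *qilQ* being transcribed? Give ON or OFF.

Itaconate is absent, so TemB is active.
Tagatose is present, so PexD is inactive.
With repressor TemB bound, *velF* is not transcribed.
So VelF is not produced.
Diaminopimelate is absent, so VelW is active.
Zn²⁺ is present, so UlmM is inactive.
With repressor VelW bound, *qilQ* is not transcribed.

OFF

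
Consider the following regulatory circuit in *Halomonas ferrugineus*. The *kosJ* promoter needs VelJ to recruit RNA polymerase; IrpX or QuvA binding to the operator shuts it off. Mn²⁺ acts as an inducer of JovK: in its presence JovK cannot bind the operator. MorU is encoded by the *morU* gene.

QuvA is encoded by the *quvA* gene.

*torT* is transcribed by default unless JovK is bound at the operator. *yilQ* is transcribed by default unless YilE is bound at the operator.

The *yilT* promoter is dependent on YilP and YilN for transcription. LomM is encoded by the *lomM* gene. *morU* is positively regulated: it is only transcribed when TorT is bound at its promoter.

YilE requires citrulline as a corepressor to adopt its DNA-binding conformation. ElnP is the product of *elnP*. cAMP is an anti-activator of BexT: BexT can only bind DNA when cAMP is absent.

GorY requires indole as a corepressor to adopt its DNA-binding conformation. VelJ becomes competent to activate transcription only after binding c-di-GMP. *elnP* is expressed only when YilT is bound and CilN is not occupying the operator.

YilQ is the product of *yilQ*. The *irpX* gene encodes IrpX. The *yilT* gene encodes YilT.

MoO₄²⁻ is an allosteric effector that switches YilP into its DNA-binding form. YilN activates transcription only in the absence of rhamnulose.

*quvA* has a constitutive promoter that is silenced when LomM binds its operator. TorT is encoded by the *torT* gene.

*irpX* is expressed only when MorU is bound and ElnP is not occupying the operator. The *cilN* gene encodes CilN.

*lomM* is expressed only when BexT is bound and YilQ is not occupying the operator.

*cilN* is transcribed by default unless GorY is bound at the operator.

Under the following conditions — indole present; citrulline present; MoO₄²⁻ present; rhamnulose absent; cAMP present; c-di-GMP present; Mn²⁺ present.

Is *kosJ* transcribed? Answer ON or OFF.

Mn²⁺ is present, so JovK is inactive.
With no repressor bound, *torT* is transcribed.
So TorT is produced and active.
No repressor is bound and TorT is active, so *morU* is transcribed.
So MorU is produced and active.
Indole is present, so GorY is active.
With repressor GorY bound, *cilN* is not transcribed.
So CilN is not produced.
MoO₄²⁻ is present, so YilP is active.
Rhamnulose is absent, so YilN is active.
No repressor is bound and YilP and YilN are active, so *yilT* is transcribed.
So YilT is produced and active.
No repressor is bound and YilT is active, so *elnP* is transcribed.
So ElnP is produced and active.
With repressor ElnP bound, *irpX* is not transcribed.
So IrpX is not produced.
c-di-GMP is present, so VelJ is active.
cAMP is present, so BexT is inactive.
Citrulline is present, so YilE is active.
With repressor YilE bound, *yilQ* is not transcribed.
So YilQ is not produced.
Required activator BexT is absent, so *lomM* is not transcribed.
So LomM is not produced.
With no repressor bound, *quvA* is transcribed.
So QuvA is produced and active.
With repressor QuvA bound, *kosJ* is not transcribed.

OFF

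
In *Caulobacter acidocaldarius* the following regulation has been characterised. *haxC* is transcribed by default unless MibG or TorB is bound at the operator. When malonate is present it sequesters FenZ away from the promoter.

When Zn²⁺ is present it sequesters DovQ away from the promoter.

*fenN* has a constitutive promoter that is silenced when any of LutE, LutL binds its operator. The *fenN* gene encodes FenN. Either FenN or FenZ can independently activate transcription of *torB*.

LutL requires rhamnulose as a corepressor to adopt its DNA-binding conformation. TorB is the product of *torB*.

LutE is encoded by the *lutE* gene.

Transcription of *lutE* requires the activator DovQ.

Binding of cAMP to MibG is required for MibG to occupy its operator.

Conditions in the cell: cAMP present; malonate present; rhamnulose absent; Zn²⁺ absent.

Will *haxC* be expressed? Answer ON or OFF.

OFF

cAMP is present, so MibG is active.
Zn²⁺ is absent, so DovQ is active.
No repressor is bound and DovQ is active, so *lutE* is transcribed.
So LutE is produced and active.
Rhamnulose is absent, so LutL is inactive.
With repressor LutE bound, *fenN* is not transcribed.
So FenN is not produced.
Malonate is present, so FenZ is inactive.
No activator is available at the *torB* promoter, so *torB* is not transcribed.
So TorB is not produced.
With repressor MibG bound, *haxC* is not transcribed.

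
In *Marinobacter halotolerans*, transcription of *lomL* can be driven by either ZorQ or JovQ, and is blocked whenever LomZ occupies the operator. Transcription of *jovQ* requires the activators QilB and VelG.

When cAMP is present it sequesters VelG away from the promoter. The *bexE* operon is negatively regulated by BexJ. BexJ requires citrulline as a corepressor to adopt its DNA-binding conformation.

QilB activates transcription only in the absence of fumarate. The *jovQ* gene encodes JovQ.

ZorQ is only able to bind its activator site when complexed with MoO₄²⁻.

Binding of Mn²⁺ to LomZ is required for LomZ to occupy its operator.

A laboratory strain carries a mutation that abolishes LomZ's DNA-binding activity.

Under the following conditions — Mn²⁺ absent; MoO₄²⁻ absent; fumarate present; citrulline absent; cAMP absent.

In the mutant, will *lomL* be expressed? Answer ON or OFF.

OFF

LomZ is non-functional in this strain, so it has no effect.
MoO₄²⁻ is absent, so ZorQ is inactive.
Fumarate is present, so QilB is inactive.
cAMP is absent, so VelG is active.
Required activator QilB is absent, so *jovQ* is not transcribed.
So JovQ is not produced.
No activator is available at the *lomL* promoter, so *lomL* is not transcribed.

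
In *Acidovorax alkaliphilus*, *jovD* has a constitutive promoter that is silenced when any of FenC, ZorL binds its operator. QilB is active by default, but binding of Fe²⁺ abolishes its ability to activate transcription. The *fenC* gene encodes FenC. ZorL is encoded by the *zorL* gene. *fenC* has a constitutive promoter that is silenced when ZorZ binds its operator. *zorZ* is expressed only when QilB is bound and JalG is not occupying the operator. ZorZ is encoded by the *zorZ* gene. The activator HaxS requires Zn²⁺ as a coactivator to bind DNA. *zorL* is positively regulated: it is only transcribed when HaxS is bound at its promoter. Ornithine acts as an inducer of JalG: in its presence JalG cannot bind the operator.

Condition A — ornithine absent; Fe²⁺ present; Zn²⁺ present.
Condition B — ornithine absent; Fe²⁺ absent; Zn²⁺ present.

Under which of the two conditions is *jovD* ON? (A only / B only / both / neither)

neither

Condition A:
Ornithine is absent, so JalG is active.
Fe²⁺ is present, so QilB is inactive.
With repressor JalG bound, *zorZ* is not transcribed.
So ZorZ is not produced.
With no repressor bound, *fenC* is transcribed.
So FenC is produced and active.
Zn²⁺ is present, so HaxS is active.
No repressor is bound and HaxS is active, so *zorL* is transcribed.
So ZorL is produced and active.
With repressor FenC bound, *jovD* is not transcribed.
→ *jovD* is OFF in A.
Condition B:
Ornithine is absent, so JalG is active.
Fe²⁺ is absent, so QilB is active.
With repressor JalG bound, *zorZ* is not transcribed.
So ZorZ is not produced.
With no repressor bound, *fenC* is transcribed.
So FenC is produced and active.
Zn²⁺ is present, so HaxS is active.
No repressor is bound and HaxS is active, so *zorL* is transcribed.
So ZorL is produced and active.
With repressor FenC bound, *jovD* is not transcribed.
→ *jovD* is OFF in B.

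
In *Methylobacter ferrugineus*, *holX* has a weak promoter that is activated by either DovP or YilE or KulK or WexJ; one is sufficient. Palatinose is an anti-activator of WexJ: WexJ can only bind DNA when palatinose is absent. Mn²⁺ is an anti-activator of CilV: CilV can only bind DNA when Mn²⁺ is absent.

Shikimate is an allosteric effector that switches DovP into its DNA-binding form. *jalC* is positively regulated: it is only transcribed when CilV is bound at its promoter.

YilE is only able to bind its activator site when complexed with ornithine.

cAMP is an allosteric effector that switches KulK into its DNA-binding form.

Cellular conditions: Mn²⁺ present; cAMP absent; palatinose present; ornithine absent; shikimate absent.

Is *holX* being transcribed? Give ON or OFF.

Shikimate is absent, so DovP is inactive.
Ornithine is absent, so YilE is inactive.
cAMP is absent, so KulK is inactive.
Palatinose is present, so WexJ is inactive.
No activator is available at the *holX* promoter, so *holX* is not transcribed.

OFF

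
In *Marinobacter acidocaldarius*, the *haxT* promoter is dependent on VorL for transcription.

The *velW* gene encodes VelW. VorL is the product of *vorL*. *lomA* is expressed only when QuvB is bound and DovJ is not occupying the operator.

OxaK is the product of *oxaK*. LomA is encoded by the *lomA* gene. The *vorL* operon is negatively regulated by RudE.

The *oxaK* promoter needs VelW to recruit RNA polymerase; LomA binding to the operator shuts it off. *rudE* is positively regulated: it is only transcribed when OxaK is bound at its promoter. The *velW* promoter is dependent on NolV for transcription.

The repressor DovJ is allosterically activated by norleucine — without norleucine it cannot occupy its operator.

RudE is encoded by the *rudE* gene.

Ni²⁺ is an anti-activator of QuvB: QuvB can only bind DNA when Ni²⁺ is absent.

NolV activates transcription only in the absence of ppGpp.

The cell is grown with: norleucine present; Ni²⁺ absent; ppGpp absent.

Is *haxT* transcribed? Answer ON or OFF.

ppGpp is absent, so NolV is active.
No repressor is bound and NolV is active, so *velW* is transcribed.
So VelW is produced and active.
Norleucine is present, so DovJ is active.
Ni²⁺ is absent, so QuvB is active.
With repressor DovJ bound, *lomA* is not transcribed.
So LomA is not produced.
No repressor is bound and VelW is active, so *oxaK* is transcribed.
So OxaK is produced and active.
No repressor is bound and OxaK is active, so *rudE* is transcribed.
So RudE is produced and active.
With repressor RudE bound, *vorL* is not transcribed.
So VorL is not produced.
Required activator VorL is absent, so *haxT* is not transcribed.

OFF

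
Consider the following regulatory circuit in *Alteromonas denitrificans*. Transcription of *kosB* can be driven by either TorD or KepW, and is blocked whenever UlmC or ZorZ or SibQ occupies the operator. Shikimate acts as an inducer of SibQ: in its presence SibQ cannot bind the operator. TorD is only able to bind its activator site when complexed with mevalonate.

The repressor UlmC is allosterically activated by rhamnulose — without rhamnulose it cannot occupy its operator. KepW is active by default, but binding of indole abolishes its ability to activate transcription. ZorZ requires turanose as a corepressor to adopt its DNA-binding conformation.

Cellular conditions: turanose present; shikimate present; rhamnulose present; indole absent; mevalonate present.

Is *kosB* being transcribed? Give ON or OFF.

OFF

Rhamnulose is present, so UlmC is active.
Mevalonate is present, so TorD is active.
Indole is absent, so KepW is active.
Turanose is present, so ZorZ is active.
Shikimate is present, so SibQ is inactive.
With repressor UlmC bound, *kosB* is not transcribed.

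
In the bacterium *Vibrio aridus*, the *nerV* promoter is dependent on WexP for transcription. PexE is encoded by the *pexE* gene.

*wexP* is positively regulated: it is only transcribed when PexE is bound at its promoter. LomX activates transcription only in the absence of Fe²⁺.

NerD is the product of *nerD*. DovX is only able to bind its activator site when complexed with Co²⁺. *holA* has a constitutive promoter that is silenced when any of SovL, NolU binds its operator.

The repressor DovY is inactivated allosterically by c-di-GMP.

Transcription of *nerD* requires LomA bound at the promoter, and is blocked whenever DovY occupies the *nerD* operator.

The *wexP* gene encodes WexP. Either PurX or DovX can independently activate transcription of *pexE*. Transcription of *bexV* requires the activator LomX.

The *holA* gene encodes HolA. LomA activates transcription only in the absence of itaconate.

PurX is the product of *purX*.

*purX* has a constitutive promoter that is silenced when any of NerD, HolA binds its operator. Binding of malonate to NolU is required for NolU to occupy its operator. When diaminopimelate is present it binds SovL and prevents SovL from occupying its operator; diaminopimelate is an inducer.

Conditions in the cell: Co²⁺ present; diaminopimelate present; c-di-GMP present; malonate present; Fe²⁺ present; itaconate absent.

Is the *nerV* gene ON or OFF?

ON

Itaconate is absent, so LomA is active.
c-di-GMP is present, so DovY is inactive.
No repressor is bound and LomA is active, so *nerD* is transcribed.
So NerD is produced and active.
Diaminopimelate is present, so SovL is inactive.
Malonate is present, so NolU is active.
With repressor NolU bound, *holA* is not transcribed.
So HolA is not produced.
With repressor NerD bound, *purX* is not transcribed.
So PurX is not produced.
Co²⁺ is present, so DovX is active.
Activator DovX is present, so *pexE* is transcribed.
So PexE is produced and active.
No repressor is bound and PexE is active, so *wexP* is transcribed.
So WexP is produced and active.
No repressor is bound and WexP is active, so *nerV* is transcribed.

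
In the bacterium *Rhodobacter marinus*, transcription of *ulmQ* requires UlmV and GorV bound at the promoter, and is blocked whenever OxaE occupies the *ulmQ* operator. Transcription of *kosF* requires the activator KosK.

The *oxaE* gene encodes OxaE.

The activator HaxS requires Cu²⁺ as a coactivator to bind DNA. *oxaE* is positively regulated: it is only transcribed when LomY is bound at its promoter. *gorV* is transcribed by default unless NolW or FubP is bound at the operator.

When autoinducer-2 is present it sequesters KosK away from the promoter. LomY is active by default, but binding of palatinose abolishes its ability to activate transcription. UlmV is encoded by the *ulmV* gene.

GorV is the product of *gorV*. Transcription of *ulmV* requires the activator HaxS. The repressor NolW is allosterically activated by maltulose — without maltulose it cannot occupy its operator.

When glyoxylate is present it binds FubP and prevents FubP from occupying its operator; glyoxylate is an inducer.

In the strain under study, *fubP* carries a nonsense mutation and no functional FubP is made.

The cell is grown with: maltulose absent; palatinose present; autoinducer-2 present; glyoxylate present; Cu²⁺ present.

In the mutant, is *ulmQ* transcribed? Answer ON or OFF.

ON

Cu²⁺ is present, so HaxS is active.
No repressor is bound and HaxS is active, so *ulmV* is transcribed.
So UlmV is produced and active.
Palatinose is present, so LomY is inactive.
Required activator LomY is absent, so *oxaE* is not transcribed.
So OxaE is not produced.
Maltulose is absent, so NolW is inactive.
FubP is non-functional in this strain, so it has no effect.
With no repressor bound, *gorV* is transcribed.
So GorV is produced and active.
No repressor is bound and UlmV and GorV are active, so *ulmQ* is transcribed.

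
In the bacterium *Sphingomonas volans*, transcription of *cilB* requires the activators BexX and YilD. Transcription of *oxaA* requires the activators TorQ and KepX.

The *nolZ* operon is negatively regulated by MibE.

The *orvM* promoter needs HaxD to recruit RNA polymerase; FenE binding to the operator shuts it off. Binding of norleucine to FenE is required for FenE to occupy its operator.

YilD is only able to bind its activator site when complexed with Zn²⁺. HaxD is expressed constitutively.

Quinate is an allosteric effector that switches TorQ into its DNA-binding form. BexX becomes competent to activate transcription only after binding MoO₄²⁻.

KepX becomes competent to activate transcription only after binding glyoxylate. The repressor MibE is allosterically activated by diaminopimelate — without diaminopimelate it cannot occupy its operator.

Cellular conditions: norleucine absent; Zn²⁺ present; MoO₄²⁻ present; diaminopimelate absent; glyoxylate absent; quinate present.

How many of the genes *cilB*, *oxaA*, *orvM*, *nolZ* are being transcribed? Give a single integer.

MoO₄²⁻ is present, so BexX is active.
Zn²⁺ is present, so YilD is active.
No repressor is bound and BexX and YilD are active, so *cilB* is transcribed.
→ *cilB* is ON.
Quinate is present, so TorQ is active.
Glyoxylate is absent, so KepX is inactive.
Required activator KepX is absent, so *oxaA* is not transcribed.
→ *oxaA* is OFF.
HaxD is produced constitutively and is active.
Norleucine is absent, so FenE is inactive.
No repressor is bound and HaxD is active, so *orvM* is transcribed.
→ *orvM* is ON.
Diaminopimelate is absent, so MibE is inactive.
With no repressor bound, *nolZ* is transcribed.
→ *nolZ* is ON.
3 of the 4 genes are transcribed.

3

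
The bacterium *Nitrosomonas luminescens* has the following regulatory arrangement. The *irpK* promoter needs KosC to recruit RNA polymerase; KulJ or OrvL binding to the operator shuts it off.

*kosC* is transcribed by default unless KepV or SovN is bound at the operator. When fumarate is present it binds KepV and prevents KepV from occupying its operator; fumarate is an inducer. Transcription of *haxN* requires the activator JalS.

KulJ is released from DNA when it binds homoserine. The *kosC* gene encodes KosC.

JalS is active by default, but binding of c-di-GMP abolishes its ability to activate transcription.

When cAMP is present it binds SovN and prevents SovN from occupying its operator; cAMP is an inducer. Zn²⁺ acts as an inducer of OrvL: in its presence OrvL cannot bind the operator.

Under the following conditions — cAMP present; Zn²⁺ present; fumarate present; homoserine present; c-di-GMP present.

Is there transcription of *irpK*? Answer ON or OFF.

ON

Homoserine is present, so KulJ is inactive.
Zn²⁺ is present, so OrvL is inactive.
Fumarate is present, so KepV is inactive.
cAMP is present, so SovN is inactive.
With no repressor bound, *kosC* is transcribed.
So KosC is produced and active.
No repressor is bound and KosC is active, so *irpK* is transcribed.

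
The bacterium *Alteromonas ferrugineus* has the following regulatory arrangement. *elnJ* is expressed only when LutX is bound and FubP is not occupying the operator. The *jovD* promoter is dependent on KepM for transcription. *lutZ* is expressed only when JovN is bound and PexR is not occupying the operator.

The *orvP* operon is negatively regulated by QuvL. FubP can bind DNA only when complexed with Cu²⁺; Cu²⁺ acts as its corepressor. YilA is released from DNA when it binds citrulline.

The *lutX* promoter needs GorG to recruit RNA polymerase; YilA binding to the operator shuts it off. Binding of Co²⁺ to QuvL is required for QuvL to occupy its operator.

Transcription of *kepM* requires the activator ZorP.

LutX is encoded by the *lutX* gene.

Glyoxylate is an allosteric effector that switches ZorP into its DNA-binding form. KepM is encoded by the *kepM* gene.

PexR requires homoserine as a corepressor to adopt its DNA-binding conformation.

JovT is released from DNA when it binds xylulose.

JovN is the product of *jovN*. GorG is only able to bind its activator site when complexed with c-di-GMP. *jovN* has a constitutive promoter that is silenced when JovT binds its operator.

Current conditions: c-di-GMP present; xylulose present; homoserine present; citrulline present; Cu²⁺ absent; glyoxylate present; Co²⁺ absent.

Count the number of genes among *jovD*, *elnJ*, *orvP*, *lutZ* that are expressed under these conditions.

Glyoxylate is present, so ZorP is active.
No repressor is bound and ZorP is active, so *kepM* is transcribed.
So KepM is produced and active.
No repressor is bound and KepM is active, so *jovD* is transcribed.
→ *jovD* is ON.
c-di-GMP is present, so GorG is active.
Citrulline is present, so YilA is inactive.
No repressor is bound and GorG is active, so *lutX* is transcribed.
So LutX is produced and active.
Cu²⁺ is absent, so FubP is inactive.
No repressor is bound and LutX is active, so *elnJ* is transcribed.
→ *elnJ* is ON.
Co²⁺ is absent, so QuvL is inactive.
With no repressor bound, *orvP* is transcribed.
→ *orvP* is ON.
Homoserine is present, so PexR is active.
Xylulose is present, so JovT is inactive.
With no repressor bound, *jovN* is transcribed.
So JovN is produced and active.
With repressor PexR bound, *lutZ* is not transcribed.
→ *lutZ* is OFF.
3 of the 4 genes are transcribed.

3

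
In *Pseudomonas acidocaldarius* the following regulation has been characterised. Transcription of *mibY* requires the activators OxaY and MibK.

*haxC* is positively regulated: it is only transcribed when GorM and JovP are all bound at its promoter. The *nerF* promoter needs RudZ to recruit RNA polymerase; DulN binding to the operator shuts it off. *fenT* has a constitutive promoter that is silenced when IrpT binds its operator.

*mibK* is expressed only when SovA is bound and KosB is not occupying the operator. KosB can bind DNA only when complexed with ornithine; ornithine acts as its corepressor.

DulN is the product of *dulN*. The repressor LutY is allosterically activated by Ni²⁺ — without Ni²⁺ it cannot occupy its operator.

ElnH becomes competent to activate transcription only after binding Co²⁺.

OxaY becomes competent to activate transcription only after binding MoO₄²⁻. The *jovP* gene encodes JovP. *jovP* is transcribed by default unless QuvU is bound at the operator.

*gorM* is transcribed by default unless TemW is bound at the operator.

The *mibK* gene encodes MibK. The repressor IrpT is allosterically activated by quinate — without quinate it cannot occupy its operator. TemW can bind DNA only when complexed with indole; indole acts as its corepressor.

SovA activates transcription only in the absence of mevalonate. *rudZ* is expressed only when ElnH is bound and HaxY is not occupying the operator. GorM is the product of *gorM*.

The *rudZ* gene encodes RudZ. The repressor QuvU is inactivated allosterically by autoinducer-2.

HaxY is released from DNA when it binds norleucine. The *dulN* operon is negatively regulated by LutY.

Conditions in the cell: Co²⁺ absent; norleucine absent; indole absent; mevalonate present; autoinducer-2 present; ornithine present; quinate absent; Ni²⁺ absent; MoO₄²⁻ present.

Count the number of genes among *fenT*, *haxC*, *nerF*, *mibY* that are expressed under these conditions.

2

Quinate is absent, so IrpT is inactive.
With no repressor bound, *fenT* is transcribed.
→ *fenT* is ON.
Indole is absent, so TemW is inactive.
With no repressor bound, *gorM* is transcribed.
So GorM is produced and active.
Autoinducer-2 is present, so QuvU is inactive.
With no repressor bound, *jovP* is transcribed.
So JovP is produced and active.
No repressor is bound and GorM and JovP are active, so *haxC* is transcribed.
→ *haxC* is ON.
Ni²⁺ is absent, so LutY is inactive.
With no repressor bound, *dulN* is transcribed.
So DulN is produced and active.
Norleucine is absent, so HaxY is active.
Co²⁺ is absent, so ElnH is inactive.
With repressor HaxY bound, *rudZ* is not transcribed.
So RudZ is not produced.
With repressor DulN bound, *nerF* is not transcribed.
→ *nerF* is OFF.
MoO₄²⁻ is present, so OxaY is active.
Mevalonate is present, so SovA is inactive.
Ornithine is present, so KosB is active.
With repressor KosB bound, *mibK* is not transcribed.
So MibK is not produced.
Required activator MibK is absent, so *mibY* is not transcribed.
→ *mibY* is OFF.
2 of the 4 genes are transcribed.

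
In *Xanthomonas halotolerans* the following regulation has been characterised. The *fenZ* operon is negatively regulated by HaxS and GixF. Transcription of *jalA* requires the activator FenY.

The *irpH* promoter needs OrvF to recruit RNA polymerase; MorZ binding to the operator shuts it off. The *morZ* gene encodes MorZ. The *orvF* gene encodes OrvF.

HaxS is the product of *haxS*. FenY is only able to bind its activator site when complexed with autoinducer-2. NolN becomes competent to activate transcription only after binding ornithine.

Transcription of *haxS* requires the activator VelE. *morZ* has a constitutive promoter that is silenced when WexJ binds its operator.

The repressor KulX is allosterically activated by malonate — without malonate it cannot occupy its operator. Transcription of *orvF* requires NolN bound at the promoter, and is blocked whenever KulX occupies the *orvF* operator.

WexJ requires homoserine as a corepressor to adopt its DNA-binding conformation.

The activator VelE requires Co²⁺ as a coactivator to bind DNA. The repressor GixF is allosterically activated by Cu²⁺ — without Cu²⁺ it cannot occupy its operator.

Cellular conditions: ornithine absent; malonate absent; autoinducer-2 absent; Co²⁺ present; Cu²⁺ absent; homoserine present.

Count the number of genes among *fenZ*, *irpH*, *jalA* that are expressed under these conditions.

0

Co²⁺ is present, so VelE is active.
No repressor is bound and VelE is active, so *haxS* is transcribed.
So HaxS is produced and active.
Cu²⁺ is absent, so GixF is inactive.
With repressor HaxS bound, *fenZ* is not transcribed.
→ *fenZ* is OFF.
Homoserine is present, so WexJ is active.
With repressor WexJ bound, *morZ* is not transcribed.
So MorZ is not produced.
Malonate is absent, so KulX is inactive.
Ornithine is absent, so NolN is inactive.
Required activator NolN is absent, so *orvF* is not transcribed.
So OrvF is not produced.
Required activator OrvF is absent, so *irpH* is not transcribed.
→ *irpH* is OFF.
Autoinducer-2 is absent, so FenY is inactive.
Required activator FenY is absent, so *jalA* is not transcribed.
→ *jalA* is OFF.
0 of the 3 genes are transcribed.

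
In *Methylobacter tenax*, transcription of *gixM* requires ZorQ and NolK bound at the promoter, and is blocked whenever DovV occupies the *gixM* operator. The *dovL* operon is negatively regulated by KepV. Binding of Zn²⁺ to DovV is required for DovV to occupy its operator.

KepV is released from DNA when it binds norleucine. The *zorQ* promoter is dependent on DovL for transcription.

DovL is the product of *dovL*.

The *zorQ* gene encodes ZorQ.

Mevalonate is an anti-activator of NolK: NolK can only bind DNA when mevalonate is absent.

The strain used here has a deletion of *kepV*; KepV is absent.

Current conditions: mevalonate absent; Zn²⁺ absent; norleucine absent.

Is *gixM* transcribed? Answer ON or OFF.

ON

KepV is non-functional in this strain, so it has no effect.
With no repressor bound, *dovL* is transcribed.
So DovL is produced and active.
No repressor is bound and DovL is active, so *zorQ* is transcribed.
So ZorQ is produced and active.
Mevalonate is absent, so NolK is active.
Zn²⁺ is absent, so DovV is inactive.
No repressor is bound and ZorQ and NolK are active, so *gixM* is transcribed.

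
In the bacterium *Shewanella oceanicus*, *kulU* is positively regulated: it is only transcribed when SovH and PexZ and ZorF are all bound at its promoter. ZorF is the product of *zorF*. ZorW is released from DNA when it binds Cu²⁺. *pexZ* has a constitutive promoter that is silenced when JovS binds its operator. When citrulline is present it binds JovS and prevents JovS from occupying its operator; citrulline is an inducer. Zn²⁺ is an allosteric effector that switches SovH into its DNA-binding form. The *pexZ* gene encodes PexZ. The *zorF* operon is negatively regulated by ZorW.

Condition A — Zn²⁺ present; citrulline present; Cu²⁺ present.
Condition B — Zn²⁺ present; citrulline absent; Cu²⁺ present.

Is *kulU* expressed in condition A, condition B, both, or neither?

A only

Condition A:
Zn²⁺ is present, so SovH is active.
Citrulline is present, so JovS is inactive.
With no repressor bound, *pexZ* is transcribed.
So PexZ is produced and active.
Cu²⁺ is present, so ZorW is inactive.
With no repressor bound, *zorF* is transcribed.
So ZorF is produced and active.
No repressor is bound and SovH and PexZ and ZorF are active, so *kulU* is transcribed.
→ *kulU* is ON in A.
Condition B:
Zn²⁺ is present, so SovH is active.
Citrulline is absent, so JovS is active.
With repressor JovS bound, *pexZ* is not transcribed.
So PexZ is not produced.
Cu²⁺ is present, so ZorW is inactive.
With no repressor bound, *zorF* is transcribed.
So ZorF is produced and active.
Required activator PexZ is absent, so *kulU* is not transcribed.
→ *kulU* is OFF in B.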